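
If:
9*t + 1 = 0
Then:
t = -1/9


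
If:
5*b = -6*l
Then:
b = -6*l/5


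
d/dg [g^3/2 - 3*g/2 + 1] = 3*g^2/2 - 3/2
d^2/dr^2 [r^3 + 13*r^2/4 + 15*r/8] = 6*r + 13/2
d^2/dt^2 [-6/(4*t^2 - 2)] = 12*(-6*t^2 - 1)/(2*t^2 - 1)^3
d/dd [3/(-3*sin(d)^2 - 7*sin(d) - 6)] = 3*(6*sin(d) + 7)*cos(d)/(3*sin(d)^2 + 7*sin(d) + 6)^2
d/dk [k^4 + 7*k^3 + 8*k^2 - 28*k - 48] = 4*k^3 + 21*k^2 + 16*k - 28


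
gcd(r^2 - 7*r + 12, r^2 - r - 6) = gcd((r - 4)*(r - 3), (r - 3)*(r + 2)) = r - 3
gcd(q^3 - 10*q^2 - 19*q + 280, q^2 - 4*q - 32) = q - 8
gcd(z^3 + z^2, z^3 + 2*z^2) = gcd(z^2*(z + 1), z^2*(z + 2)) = z^2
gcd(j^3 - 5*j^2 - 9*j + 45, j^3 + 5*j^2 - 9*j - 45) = j^2 - 9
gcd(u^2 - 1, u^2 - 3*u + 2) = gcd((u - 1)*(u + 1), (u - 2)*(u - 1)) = u - 1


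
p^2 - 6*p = p*(p - 6)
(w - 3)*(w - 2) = w^2 - 5*w + 6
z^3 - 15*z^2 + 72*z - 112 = (z - 7)*(z - 4)^2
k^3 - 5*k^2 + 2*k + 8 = (k - 4)*(k - 2)*(k + 1)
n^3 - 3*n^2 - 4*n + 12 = (n - 3)*(n - 2)*(n + 2)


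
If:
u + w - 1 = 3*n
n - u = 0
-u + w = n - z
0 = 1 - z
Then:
No Solution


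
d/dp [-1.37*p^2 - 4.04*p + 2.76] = -2.74*p - 4.04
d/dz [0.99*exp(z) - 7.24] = 0.99*exp(z)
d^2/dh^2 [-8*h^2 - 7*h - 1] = -16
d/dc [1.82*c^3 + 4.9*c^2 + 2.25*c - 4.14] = 5.46*c^2 + 9.8*c + 2.25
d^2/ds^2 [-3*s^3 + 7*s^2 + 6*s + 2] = 14 - 18*s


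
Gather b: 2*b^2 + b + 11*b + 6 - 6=2*b^2 + 12*b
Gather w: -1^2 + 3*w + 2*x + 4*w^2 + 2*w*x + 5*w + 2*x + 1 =4*w^2 + w*(2*x + 8) + 4*x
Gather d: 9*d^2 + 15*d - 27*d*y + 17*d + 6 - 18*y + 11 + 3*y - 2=9*d^2 + d*(32 - 27*y) - 15*y + 15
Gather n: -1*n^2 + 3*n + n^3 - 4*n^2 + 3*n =n^3 - 5*n^2 + 6*n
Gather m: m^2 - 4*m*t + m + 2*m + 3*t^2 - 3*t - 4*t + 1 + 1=m^2 + m*(3 - 4*t) + 3*t^2 - 7*t + 2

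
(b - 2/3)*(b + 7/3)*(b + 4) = b^3 + 17*b^2/3 + 46*b/9 - 56/9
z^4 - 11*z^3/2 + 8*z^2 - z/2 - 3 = (z - 3)*(z - 2)*(z - 1)*(z + 1/2)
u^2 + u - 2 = (u - 1)*(u + 2)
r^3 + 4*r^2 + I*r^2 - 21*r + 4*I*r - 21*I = (r - 3)*(r + 7)*(r + I)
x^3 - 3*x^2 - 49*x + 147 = (x - 7)*(x - 3)*(x + 7)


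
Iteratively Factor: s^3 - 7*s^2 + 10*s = (s)*(s^2 - 7*s + 10) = s*(s - 5)*(s - 2)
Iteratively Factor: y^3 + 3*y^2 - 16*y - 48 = (y + 4)*(y^2 - y - 12) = (y + 3)*(y + 4)*(y - 4)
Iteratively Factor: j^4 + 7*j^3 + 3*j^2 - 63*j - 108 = (j + 3)*(j^3 + 4*j^2 - 9*j - 36) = (j - 3)*(j + 3)*(j^2 + 7*j + 12) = (j - 3)*(j + 3)*(j + 4)*(j + 3)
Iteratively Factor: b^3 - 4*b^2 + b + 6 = (b + 1)*(b^2 - 5*b + 6) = (b - 2)*(b + 1)*(b - 3)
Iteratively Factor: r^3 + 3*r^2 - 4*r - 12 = (r + 3)*(r^2 - 4) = (r - 2)*(r + 3)*(r + 2)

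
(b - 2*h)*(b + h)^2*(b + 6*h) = b^4 + 6*b^3*h - 3*b^2*h^2 - 20*b*h^3 - 12*h^4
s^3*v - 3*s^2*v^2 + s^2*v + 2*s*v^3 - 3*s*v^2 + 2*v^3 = (s - 2*v)*(s - v)*(s*v + v)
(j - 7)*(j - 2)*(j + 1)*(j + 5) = j^4 - 3*j^3 - 35*j^2 + 39*j + 70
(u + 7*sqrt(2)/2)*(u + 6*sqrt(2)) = u^2 + 19*sqrt(2)*u/2 + 42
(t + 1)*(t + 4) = t^2 + 5*t + 4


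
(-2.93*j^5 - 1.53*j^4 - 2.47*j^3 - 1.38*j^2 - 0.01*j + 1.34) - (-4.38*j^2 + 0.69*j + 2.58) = -2.93*j^5 - 1.53*j^4 - 2.47*j^3 + 3.0*j^2 - 0.7*j - 1.24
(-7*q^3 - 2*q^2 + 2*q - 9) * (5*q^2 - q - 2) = -35*q^5 - 3*q^4 + 26*q^3 - 43*q^2 + 5*q + 18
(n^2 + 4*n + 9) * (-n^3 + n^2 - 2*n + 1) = -n^5 - 3*n^4 - 7*n^3 + 2*n^2 - 14*n + 9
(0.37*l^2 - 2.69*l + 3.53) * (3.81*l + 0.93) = 1.4097*l^3 - 9.9048*l^2 + 10.9476*l + 3.2829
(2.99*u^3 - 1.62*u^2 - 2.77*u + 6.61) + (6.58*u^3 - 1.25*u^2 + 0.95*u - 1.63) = 9.57*u^3 - 2.87*u^2 - 1.82*u + 4.98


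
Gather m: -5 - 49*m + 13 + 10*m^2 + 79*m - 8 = 10*m^2 + 30*m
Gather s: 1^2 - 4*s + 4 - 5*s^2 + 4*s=5 - 5*s^2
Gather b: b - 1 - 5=b - 6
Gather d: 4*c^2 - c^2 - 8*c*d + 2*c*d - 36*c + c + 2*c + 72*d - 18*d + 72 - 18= 3*c^2 - 33*c + d*(54 - 6*c) + 54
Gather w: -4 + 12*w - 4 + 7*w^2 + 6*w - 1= 7*w^2 + 18*w - 9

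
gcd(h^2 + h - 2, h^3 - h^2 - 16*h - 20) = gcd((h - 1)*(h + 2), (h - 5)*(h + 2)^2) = h + 2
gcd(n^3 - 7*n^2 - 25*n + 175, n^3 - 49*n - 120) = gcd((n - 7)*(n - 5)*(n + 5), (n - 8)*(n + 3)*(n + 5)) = n + 5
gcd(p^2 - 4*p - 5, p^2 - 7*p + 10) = p - 5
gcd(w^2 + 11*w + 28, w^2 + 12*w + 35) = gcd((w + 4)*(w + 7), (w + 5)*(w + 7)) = w + 7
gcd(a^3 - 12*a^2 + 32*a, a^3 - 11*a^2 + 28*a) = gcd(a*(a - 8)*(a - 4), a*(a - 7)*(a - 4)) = a^2 - 4*a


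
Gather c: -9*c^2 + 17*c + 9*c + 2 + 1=-9*c^2 + 26*c + 3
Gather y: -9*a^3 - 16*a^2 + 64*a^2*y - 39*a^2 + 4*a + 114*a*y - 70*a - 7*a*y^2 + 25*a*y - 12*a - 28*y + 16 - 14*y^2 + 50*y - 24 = -9*a^3 - 55*a^2 - 78*a + y^2*(-7*a - 14) + y*(64*a^2 + 139*a + 22) - 8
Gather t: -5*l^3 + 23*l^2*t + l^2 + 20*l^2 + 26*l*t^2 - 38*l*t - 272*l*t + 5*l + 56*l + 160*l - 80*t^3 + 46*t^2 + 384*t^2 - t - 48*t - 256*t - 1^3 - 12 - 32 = -5*l^3 + 21*l^2 + 221*l - 80*t^3 + t^2*(26*l + 430) + t*(23*l^2 - 310*l - 305) - 45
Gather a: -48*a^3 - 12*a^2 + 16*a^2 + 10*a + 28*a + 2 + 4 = -48*a^3 + 4*a^2 + 38*a + 6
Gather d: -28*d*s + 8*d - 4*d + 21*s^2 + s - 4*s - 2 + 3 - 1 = d*(4 - 28*s) + 21*s^2 - 3*s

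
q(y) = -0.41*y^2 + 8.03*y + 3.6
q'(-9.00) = 15.41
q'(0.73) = 7.43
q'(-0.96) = 8.82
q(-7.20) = -75.47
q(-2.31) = -17.14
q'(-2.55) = 10.12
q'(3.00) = 5.57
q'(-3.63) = 11.01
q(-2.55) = -19.54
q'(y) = 8.03 - 0.82*y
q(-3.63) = -30.95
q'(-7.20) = 13.93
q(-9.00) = -101.88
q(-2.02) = -14.29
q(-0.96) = -4.49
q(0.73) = 9.24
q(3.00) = 24.00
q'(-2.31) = 9.92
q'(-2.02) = 9.69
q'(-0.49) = 8.43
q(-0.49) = -0.43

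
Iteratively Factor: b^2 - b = (b - 1)*(b)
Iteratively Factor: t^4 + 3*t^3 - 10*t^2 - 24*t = (t + 2)*(t^3 + t^2 - 12*t) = (t - 3)*(t + 2)*(t^2 + 4*t) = (t - 3)*(t + 2)*(t + 4)*(t)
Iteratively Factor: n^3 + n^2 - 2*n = (n)*(n^2 + n - 2) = n*(n + 2)*(n - 1)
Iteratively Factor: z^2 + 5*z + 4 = (z + 1)*(z + 4)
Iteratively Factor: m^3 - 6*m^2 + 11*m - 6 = (m - 1)*(m^2 - 5*m + 6) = (m - 2)*(m - 1)*(m - 3)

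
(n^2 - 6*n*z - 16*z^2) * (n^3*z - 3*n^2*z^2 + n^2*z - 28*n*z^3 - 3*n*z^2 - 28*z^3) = n^5*z - 9*n^4*z^2 + n^4*z - 26*n^3*z^3 - 9*n^3*z^2 + 216*n^2*z^4 - 26*n^2*z^3 + 448*n*z^5 + 216*n*z^4 + 448*z^5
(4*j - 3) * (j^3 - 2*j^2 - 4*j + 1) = 4*j^4 - 11*j^3 - 10*j^2 + 16*j - 3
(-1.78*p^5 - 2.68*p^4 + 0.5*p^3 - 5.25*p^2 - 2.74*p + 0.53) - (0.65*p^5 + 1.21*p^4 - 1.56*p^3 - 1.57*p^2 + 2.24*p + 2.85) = -2.43*p^5 - 3.89*p^4 + 2.06*p^3 - 3.68*p^2 - 4.98*p - 2.32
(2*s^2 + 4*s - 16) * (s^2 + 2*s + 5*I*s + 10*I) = 2*s^4 + 8*s^3 + 10*I*s^3 - 8*s^2 + 40*I*s^2 - 32*s - 40*I*s - 160*I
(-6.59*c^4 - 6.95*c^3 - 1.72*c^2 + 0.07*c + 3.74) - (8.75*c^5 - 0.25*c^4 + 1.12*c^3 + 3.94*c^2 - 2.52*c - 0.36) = -8.75*c^5 - 6.34*c^4 - 8.07*c^3 - 5.66*c^2 + 2.59*c + 4.1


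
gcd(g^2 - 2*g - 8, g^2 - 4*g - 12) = g + 2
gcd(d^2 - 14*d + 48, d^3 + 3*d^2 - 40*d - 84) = d - 6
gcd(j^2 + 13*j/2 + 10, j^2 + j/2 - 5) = j + 5/2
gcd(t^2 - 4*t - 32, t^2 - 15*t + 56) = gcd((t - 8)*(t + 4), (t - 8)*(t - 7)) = t - 8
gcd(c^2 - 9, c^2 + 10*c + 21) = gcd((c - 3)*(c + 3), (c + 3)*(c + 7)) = c + 3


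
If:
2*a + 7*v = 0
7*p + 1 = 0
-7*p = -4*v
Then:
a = 7/8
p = -1/7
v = -1/4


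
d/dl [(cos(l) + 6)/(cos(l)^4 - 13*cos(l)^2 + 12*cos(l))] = (3*(1 - cos(2*l))^2/4 - 138*cos(l) - 7*cos(2*l)/2 + 6*cos(3*l) + 131/2)*sin(l)/((cos(l)^3 - 13*cos(l) + 12)^2*cos(l)^2)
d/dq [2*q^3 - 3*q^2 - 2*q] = 6*q^2 - 6*q - 2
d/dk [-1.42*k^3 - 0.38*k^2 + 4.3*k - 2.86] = -4.26*k^2 - 0.76*k + 4.3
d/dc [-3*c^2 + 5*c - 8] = 5 - 6*c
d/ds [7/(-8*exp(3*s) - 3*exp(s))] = 21*(8*exp(2*s) + 1)*exp(-s)/(8*exp(2*s) + 3)^2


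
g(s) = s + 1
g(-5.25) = -4.25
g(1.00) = 2.00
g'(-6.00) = 1.00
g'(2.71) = 1.00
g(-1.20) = -0.20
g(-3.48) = -2.48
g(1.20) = 2.20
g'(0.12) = 1.00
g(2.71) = 3.71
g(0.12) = 1.12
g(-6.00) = -5.00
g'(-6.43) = 1.00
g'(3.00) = 1.00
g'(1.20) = 1.00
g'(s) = 1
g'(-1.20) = 1.00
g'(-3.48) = 1.00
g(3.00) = 4.00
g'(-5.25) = 1.00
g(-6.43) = -5.43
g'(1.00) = 1.00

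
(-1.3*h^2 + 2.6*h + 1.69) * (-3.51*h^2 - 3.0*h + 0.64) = 4.563*h^4 - 5.226*h^3 - 14.5639*h^2 - 3.406*h + 1.0816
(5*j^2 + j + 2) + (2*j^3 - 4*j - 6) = 2*j^3 + 5*j^2 - 3*j - 4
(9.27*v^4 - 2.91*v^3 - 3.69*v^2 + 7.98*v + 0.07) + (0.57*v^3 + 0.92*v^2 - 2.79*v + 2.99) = 9.27*v^4 - 2.34*v^3 - 2.77*v^2 + 5.19*v + 3.06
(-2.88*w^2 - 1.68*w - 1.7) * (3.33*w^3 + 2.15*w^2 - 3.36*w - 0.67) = -9.5904*w^5 - 11.7864*w^4 + 0.403800000000001*w^3 + 3.9194*w^2 + 6.8376*w + 1.139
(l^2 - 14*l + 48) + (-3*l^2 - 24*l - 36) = -2*l^2 - 38*l + 12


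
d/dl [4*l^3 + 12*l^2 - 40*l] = 12*l^2 + 24*l - 40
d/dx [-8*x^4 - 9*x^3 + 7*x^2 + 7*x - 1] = -32*x^3 - 27*x^2 + 14*x + 7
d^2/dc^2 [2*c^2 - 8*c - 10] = 4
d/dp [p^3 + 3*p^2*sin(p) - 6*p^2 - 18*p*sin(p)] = 3*p^2*cos(p) + 3*p^2 + 6*p*sin(p) - 18*p*cos(p) - 12*p - 18*sin(p)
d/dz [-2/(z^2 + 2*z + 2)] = 4*(z + 1)/(z^2 + 2*z + 2)^2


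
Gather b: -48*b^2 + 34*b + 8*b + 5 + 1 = -48*b^2 + 42*b + 6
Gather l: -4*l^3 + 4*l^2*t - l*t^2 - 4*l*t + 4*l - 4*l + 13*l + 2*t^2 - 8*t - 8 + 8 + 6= -4*l^3 + 4*l^2*t + l*(-t^2 - 4*t + 13) + 2*t^2 - 8*t + 6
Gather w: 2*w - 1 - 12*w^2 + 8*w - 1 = -12*w^2 + 10*w - 2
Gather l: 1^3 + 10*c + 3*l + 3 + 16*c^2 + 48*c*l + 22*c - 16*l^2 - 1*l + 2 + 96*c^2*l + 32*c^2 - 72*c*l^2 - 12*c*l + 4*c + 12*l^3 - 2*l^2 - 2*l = 48*c^2 + 36*c + 12*l^3 + l^2*(-72*c - 18) + l*(96*c^2 + 36*c) + 6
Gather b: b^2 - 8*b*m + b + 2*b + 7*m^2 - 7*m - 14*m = b^2 + b*(3 - 8*m) + 7*m^2 - 21*m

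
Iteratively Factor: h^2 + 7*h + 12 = (h + 3)*(h + 4)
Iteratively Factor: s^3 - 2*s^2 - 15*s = (s - 5)*(s^2 + 3*s) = (s - 5)*(s + 3)*(s)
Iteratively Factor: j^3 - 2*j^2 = (j)*(j^2 - 2*j) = j^2*(j - 2)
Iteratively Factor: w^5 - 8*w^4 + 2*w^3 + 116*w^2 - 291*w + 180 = (w - 5)*(w^4 - 3*w^3 - 13*w^2 + 51*w - 36) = (w - 5)*(w - 3)*(w^3 - 13*w + 12) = (w - 5)*(w - 3)*(w - 1)*(w^2 + w - 12) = (w - 5)*(w - 3)^2*(w - 1)*(w + 4)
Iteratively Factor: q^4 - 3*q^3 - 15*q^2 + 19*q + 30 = (q + 3)*(q^3 - 6*q^2 + 3*q + 10) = (q - 5)*(q + 3)*(q^2 - q - 2) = (q - 5)*(q + 1)*(q + 3)*(q - 2)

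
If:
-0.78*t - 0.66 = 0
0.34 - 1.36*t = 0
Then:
No Solution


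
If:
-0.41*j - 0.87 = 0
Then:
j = -2.12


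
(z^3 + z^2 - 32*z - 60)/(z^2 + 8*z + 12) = (z^2 - z - 30)/(z + 6)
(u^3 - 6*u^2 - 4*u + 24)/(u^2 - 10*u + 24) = (u^2 - 4)/(u - 4)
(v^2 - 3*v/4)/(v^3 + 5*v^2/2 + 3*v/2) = (4*v - 3)/(2*(2*v^2 + 5*v + 3))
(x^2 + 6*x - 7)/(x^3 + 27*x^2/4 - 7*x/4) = 4*(x - 1)/(x*(4*x - 1))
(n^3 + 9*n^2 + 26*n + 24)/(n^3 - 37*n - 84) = (n + 2)/(n - 7)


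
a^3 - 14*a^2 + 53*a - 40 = (a - 8)*(a - 5)*(a - 1)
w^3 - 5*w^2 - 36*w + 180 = (w - 6)*(w - 5)*(w + 6)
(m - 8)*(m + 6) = m^2 - 2*m - 48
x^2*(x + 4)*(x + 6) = x^4 + 10*x^3 + 24*x^2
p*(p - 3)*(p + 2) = p^3 - p^2 - 6*p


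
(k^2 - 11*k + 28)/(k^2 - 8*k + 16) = (k - 7)/(k - 4)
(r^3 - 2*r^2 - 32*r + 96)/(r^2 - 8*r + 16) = r + 6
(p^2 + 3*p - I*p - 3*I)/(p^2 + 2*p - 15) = (p^2 + p*(3 - I) - 3*I)/(p^2 + 2*p - 15)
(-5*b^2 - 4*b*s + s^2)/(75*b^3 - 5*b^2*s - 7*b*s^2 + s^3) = (b + s)/(-15*b^2 - 2*b*s + s^2)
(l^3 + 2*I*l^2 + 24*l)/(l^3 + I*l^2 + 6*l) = (l^2 + 2*I*l + 24)/(l^2 + I*l + 6)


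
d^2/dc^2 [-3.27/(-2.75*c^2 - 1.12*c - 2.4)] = (-49.45875*c^2 - 20.1432*c + 3.27*(5.5*c + 1.12)*(11.0*c + 2.24) - 43.164)/(2.75*c^2 + 1.12*c + 2.4)^3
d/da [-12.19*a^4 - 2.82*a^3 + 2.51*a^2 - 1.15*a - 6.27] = -48.76*a^3 - 8.46*a^2 + 5.02*a - 1.15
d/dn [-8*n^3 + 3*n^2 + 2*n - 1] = -24*n^2 + 6*n + 2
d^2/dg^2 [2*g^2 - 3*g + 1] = 4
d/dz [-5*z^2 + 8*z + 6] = 8 - 10*z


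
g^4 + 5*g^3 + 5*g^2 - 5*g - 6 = (g - 1)*(g + 1)*(g + 2)*(g + 3)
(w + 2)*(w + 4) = w^2 + 6*w + 8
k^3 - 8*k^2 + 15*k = k*(k - 5)*(k - 3)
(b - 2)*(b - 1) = b^2 - 3*b + 2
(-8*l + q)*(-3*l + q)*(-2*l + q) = -48*l^3 + 46*l^2*q - 13*l*q^2 + q^3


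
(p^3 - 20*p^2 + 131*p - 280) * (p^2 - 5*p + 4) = p^5 - 25*p^4 + 235*p^3 - 1015*p^2 + 1924*p - 1120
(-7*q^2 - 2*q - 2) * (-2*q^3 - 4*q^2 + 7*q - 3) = 14*q^5 + 32*q^4 - 37*q^3 + 15*q^2 - 8*q + 6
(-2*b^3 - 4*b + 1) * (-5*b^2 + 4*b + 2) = 10*b^5 - 8*b^4 + 16*b^3 - 21*b^2 - 4*b + 2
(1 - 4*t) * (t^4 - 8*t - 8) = -4*t^5 + t^4 + 32*t^2 + 24*t - 8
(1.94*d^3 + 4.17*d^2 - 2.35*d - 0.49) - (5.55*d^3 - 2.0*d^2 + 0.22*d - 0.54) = -3.61*d^3 + 6.17*d^2 - 2.57*d + 0.05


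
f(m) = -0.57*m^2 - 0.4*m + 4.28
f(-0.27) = 4.35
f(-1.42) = 3.70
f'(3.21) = -4.06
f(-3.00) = 0.35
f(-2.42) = 1.91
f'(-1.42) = 1.22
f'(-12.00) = 13.28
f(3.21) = -2.88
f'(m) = -1.14*m - 0.4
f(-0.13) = 4.32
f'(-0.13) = -0.25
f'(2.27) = -2.99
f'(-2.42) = 2.36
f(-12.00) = -73.00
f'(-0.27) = -0.09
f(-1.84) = 3.09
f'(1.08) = -1.63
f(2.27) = 0.43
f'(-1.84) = 1.70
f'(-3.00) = 3.02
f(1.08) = 3.18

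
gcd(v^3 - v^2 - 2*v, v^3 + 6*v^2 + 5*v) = v^2 + v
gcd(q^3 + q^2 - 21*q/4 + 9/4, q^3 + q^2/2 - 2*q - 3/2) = q - 3/2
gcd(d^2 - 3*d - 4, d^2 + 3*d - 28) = d - 4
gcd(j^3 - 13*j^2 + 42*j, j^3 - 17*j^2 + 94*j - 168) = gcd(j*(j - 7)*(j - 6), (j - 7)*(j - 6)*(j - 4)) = j^2 - 13*j + 42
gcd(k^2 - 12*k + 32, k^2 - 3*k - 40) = k - 8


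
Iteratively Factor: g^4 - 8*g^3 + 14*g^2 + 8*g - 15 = (g - 3)*(g^3 - 5*g^2 - g + 5) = (g - 3)*(g + 1)*(g^2 - 6*g + 5) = (g - 5)*(g - 3)*(g + 1)*(g - 1)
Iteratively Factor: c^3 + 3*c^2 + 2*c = (c)*(c^2 + 3*c + 2) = c*(c + 1)*(c + 2)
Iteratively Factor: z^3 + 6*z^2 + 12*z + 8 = (z + 2)*(z^2 + 4*z + 4) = (z + 2)^2*(z + 2)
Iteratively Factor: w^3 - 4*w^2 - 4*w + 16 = (w + 2)*(w^2 - 6*w + 8) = (w - 2)*(w + 2)*(w - 4)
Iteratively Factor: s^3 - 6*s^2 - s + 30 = (s + 2)*(s^2 - 8*s + 15) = (s - 3)*(s + 2)*(s - 5)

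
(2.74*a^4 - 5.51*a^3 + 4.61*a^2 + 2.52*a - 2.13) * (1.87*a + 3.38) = 5.1238*a^5 - 1.0425*a^4 - 10.0031*a^3 + 20.2942*a^2 + 4.5345*a - 7.1994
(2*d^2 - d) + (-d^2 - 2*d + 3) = d^2 - 3*d + 3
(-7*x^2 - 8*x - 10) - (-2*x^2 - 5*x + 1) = -5*x^2 - 3*x - 11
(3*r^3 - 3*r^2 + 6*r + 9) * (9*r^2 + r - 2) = 27*r^5 - 24*r^4 + 45*r^3 + 93*r^2 - 3*r - 18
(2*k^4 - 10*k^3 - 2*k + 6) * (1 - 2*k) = -4*k^5 + 22*k^4 - 10*k^3 + 4*k^2 - 14*k + 6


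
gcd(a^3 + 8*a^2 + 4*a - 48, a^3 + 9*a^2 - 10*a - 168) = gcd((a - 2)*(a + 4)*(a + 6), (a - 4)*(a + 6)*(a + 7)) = a + 6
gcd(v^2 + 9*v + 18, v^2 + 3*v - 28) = 1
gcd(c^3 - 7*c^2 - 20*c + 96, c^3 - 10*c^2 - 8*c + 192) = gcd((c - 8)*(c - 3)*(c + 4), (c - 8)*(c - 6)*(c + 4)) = c^2 - 4*c - 32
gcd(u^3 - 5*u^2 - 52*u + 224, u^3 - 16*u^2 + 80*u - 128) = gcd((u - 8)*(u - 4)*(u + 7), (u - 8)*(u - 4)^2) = u^2 - 12*u + 32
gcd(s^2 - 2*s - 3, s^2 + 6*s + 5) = s + 1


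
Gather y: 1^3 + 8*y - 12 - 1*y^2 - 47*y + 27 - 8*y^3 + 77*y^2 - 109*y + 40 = -8*y^3 + 76*y^2 - 148*y + 56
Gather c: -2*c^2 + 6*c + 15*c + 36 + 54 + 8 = -2*c^2 + 21*c + 98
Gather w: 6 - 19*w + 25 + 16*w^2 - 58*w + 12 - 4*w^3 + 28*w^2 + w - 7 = -4*w^3 + 44*w^2 - 76*w + 36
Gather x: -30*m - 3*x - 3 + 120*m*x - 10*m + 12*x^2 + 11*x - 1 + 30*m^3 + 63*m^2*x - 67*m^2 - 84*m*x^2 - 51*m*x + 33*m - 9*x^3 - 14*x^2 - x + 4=30*m^3 - 67*m^2 - 7*m - 9*x^3 + x^2*(-84*m - 2) + x*(63*m^2 + 69*m + 7)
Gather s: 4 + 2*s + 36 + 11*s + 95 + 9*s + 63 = 22*s + 198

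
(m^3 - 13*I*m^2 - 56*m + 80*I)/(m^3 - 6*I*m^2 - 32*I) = (m - 5*I)/(m + 2*I)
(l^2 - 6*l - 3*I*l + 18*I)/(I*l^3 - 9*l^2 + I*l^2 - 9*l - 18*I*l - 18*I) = (-I*l^2 + l*(-3 + 6*I) + 18)/(l^3 + l^2*(1 + 9*I) + l*(-18 + 9*I) - 18)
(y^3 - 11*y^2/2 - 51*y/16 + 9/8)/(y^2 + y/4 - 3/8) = (4*y^2 - 25*y + 6)/(2*(2*y - 1))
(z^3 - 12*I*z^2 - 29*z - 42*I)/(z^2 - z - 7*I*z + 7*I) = (z^2 - 5*I*z + 6)/(z - 1)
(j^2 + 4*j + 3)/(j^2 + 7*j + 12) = (j + 1)/(j + 4)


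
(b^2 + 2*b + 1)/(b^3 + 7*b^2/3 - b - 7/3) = 3*(b + 1)/(3*b^2 + 4*b - 7)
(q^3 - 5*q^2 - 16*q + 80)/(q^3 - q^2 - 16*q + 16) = (q - 5)/(q - 1)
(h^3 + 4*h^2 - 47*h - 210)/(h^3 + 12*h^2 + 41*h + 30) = (h - 7)/(h + 1)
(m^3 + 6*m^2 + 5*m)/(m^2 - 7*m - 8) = m*(m + 5)/(m - 8)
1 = 1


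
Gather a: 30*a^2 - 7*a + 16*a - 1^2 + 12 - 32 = 30*a^2 + 9*a - 21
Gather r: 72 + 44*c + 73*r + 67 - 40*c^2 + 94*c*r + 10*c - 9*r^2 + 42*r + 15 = -40*c^2 + 54*c - 9*r^2 + r*(94*c + 115) + 154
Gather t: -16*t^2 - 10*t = -16*t^2 - 10*t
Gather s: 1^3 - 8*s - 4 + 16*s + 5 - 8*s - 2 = 0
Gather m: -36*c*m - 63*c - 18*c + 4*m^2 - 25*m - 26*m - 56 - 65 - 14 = -81*c + 4*m^2 + m*(-36*c - 51) - 135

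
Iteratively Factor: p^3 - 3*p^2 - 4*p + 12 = (p - 2)*(p^2 - p - 6) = (p - 2)*(p + 2)*(p - 3)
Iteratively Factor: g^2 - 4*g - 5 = (g - 5)*(g + 1)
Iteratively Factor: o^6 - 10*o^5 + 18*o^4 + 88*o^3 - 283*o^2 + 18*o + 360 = (o + 3)*(o^5 - 13*o^4 + 57*o^3 - 83*o^2 - 34*o + 120) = (o - 5)*(o + 3)*(o^4 - 8*o^3 + 17*o^2 + 2*o - 24) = (o - 5)*(o - 4)*(o + 3)*(o^3 - 4*o^2 + o + 6) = (o - 5)*(o - 4)*(o + 1)*(o + 3)*(o^2 - 5*o + 6) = (o - 5)*(o - 4)*(o - 3)*(o + 1)*(o + 3)*(o - 2)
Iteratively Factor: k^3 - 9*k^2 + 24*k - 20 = (k - 5)*(k^2 - 4*k + 4) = (k - 5)*(k - 2)*(k - 2)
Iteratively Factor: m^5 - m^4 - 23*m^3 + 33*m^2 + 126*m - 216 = (m + 4)*(m^4 - 5*m^3 - 3*m^2 + 45*m - 54) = (m - 2)*(m + 4)*(m^3 - 3*m^2 - 9*m + 27) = (m - 3)*(m - 2)*(m + 4)*(m^2 - 9) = (m - 3)^2*(m - 2)*(m + 4)*(m + 3)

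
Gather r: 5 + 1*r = r + 5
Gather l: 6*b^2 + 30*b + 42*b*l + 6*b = 6*b^2 + 42*b*l + 36*b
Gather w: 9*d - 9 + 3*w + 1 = 9*d + 3*w - 8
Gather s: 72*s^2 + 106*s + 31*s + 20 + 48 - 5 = 72*s^2 + 137*s + 63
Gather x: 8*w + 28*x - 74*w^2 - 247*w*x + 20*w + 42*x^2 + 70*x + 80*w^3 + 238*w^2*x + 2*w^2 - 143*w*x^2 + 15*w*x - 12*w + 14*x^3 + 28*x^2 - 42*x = 80*w^3 - 72*w^2 + 16*w + 14*x^3 + x^2*(70 - 143*w) + x*(238*w^2 - 232*w + 56)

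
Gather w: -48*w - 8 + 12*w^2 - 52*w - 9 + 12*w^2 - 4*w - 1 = 24*w^2 - 104*w - 18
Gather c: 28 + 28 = 56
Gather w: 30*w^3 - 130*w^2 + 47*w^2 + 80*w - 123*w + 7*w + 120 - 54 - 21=30*w^3 - 83*w^2 - 36*w + 45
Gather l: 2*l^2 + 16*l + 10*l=2*l^2 + 26*l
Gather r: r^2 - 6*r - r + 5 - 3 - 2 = r^2 - 7*r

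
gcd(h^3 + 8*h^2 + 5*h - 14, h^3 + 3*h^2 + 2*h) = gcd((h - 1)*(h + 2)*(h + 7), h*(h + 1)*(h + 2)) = h + 2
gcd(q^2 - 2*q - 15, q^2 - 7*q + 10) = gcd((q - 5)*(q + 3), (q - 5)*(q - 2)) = q - 5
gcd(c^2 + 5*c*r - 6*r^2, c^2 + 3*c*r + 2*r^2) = 1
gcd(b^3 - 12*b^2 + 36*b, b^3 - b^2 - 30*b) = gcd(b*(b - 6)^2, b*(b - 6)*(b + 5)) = b^2 - 6*b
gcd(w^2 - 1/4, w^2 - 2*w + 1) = 1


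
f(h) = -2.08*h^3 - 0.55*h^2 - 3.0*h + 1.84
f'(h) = -6.24*h^2 - 1.1*h - 3.0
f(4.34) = -191.57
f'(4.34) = -125.31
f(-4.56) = 201.31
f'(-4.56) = -127.74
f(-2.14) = 26.13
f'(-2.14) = -29.22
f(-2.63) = 43.76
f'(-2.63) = -43.27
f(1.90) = -20.11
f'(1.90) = -27.62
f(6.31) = -561.57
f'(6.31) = -258.39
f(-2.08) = 24.42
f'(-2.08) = -27.71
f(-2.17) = 27.01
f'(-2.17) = -30.00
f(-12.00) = 3552.88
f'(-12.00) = -888.36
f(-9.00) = 1500.61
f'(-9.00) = -498.54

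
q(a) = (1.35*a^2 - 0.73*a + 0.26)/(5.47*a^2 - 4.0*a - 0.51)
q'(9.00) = -0.00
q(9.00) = 0.25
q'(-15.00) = -0.00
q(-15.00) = 0.24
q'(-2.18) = 0.00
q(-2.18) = 0.24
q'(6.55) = -0.00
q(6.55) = 0.26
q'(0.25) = 0.20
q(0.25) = -0.14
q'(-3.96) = -0.00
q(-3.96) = 0.24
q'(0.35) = -0.15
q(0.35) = -0.14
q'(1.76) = -0.12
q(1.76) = 0.34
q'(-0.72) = 0.14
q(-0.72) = 0.29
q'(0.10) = 1.33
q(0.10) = -0.23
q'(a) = (4.0 - 10.94*a)*(1.35*a^2 - 0.73*a + 0.26)/(5.47*a^2 - 4.0*a - 0.51)^2 + (2.7*a - 0.73)/(5.47*a^2 - 4.0*a - 0.51) = (-1.4069*a^2 - 4.2214*a + 1.4123)/(29.9209*a^4 - 43.76*a^3 + 10.4206*a^2 + 4.08*a + 0.2601)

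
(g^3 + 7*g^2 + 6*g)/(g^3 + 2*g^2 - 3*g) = (g^2 + 7*g + 6)/(g^2 + 2*g - 3)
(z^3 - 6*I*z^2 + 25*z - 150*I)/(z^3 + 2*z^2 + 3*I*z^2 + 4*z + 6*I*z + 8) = (z^3 - 6*I*z^2 + 25*z - 150*I)/(z^3 + z^2*(2 + 3*I) + z*(4 + 6*I) + 8)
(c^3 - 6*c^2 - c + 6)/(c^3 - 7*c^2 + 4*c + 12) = (c - 1)/(c - 2)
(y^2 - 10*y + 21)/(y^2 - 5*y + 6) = (y - 7)/(y - 2)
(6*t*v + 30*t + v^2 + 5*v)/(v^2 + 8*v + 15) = (6*t + v)/(v + 3)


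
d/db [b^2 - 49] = 2*b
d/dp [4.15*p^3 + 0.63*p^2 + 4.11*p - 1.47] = 12.45*p^2 + 1.26*p + 4.11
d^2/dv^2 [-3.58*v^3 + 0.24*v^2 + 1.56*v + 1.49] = 0.48 - 21.48*v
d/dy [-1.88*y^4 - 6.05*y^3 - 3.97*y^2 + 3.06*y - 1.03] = -7.52*y^3 - 18.15*y^2 - 7.94*y + 3.06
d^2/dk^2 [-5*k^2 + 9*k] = -10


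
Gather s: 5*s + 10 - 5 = 5*s + 5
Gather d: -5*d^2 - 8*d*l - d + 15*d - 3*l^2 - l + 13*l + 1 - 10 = -5*d^2 + d*(14 - 8*l) - 3*l^2 + 12*l - 9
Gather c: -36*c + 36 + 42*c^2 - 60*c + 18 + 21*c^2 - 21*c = 63*c^2 - 117*c + 54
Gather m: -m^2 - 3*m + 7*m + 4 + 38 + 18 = -m^2 + 4*m + 60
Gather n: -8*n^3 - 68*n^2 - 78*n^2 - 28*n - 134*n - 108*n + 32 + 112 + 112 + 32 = -8*n^3 - 146*n^2 - 270*n + 288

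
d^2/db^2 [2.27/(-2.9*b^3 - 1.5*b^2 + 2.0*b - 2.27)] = ((39.498*b + 6.81)*(2.9*b^3 + 1.5*b^2 - 2.0*b + 2.27) - 2.27*(8.7*b^2 + 3.0*b - 2.0)*(17.4*b^2 + 6.0*b - 4.0))/(2.9*b^3 + 1.5*b^2 - 2.0*b + 2.27)^3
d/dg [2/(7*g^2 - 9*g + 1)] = 2*(9 - 14*g)/(7*g^2 - 9*g + 1)^2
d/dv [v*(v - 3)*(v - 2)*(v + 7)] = 4*v^3 + 6*v^2 - 58*v + 42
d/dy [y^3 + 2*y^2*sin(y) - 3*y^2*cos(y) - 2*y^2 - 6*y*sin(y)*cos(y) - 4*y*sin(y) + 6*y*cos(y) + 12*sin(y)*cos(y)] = 3*y^2*sin(y) + 2*y^2*cos(y) + 3*y^2 - 2*y*sin(y) - 10*y*cos(y) - 6*y*cos(2*y) - 4*y - 4*sin(y) - 3*sin(2*y) + 6*cos(y) + 12*cos(2*y)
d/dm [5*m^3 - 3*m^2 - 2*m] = 15*m^2 - 6*m - 2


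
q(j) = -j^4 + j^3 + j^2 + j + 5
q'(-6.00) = 961.00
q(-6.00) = -1477.00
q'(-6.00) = 961.00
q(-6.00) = -1477.00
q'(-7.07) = 1550.39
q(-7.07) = -2803.97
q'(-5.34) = 684.96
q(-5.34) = -937.24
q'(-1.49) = 17.91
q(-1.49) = -2.51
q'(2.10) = -18.61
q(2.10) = 1.32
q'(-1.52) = 18.94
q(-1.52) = -3.06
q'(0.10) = 1.23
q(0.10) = 5.11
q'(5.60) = -596.18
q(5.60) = -765.87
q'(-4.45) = 403.99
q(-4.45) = -459.91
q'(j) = -4*j^3 + 3*j^2 + 2*j + 1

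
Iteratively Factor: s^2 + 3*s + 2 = (s + 1)*(s + 2)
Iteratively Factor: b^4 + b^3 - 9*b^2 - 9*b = (b + 1)*(b^3 - 9*b) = b*(b + 1)*(b^2 - 9) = b*(b + 1)*(b + 3)*(b - 3)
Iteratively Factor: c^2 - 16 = (c - 4)*(c + 4)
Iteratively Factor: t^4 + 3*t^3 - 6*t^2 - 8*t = (t + 1)*(t^3 + 2*t^2 - 8*t) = (t - 2)*(t + 1)*(t^2 + 4*t) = t*(t - 2)*(t + 1)*(t + 4)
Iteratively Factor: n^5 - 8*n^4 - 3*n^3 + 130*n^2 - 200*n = (n + 4)*(n^4 - 12*n^3 + 45*n^2 - 50*n) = (n - 5)*(n + 4)*(n^3 - 7*n^2 + 10*n) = (n - 5)^2*(n + 4)*(n^2 - 2*n) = n*(n - 5)^2*(n + 4)*(n - 2)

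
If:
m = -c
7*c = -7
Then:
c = -1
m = 1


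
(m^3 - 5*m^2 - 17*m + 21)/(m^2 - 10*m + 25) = (m^3 - 5*m^2 - 17*m + 21)/(m^2 - 10*m + 25)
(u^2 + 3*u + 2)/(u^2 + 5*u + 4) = (u + 2)/(u + 4)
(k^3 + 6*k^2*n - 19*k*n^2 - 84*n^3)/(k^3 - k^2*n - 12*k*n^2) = (k + 7*n)/k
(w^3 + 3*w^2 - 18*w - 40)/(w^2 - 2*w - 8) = w + 5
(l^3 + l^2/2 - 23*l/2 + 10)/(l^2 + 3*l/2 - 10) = l - 1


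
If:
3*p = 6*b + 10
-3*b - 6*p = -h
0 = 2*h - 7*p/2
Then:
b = -85/69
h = 35/23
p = 20/23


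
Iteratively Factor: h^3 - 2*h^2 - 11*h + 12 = (h + 3)*(h^2 - 5*h + 4) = (h - 1)*(h + 3)*(h - 4)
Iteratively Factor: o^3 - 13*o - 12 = (o - 4)*(o^2 + 4*o + 3) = (o - 4)*(o + 1)*(o + 3)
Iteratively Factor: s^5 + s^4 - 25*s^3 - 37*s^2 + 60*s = (s + 4)*(s^4 - 3*s^3 - 13*s^2 + 15*s) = (s + 3)*(s + 4)*(s^3 - 6*s^2 + 5*s) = s*(s + 3)*(s + 4)*(s^2 - 6*s + 5) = s*(s - 5)*(s + 3)*(s + 4)*(s - 1)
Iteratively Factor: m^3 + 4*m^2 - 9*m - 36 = (m + 3)*(m^2 + m - 12) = (m + 3)*(m + 4)*(m - 3)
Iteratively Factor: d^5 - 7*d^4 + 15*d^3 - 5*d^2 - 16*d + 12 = (d - 2)*(d^4 - 5*d^3 + 5*d^2 + 5*d - 6) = (d - 2)^2*(d^3 - 3*d^2 - d + 3) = (d - 2)^2*(d + 1)*(d^2 - 4*d + 3) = (d - 2)^2*(d - 1)*(d + 1)*(d - 3)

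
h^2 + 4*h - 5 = (h - 1)*(h + 5)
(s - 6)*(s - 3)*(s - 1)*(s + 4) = s^4 - 6*s^3 - 13*s^2 + 90*s - 72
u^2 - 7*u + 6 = (u - 6)*(u - 1)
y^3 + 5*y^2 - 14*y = y*(y - 2)*(y + 7)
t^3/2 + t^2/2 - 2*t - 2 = (t/2 + 1/2)*(t - 2)*(t + 2)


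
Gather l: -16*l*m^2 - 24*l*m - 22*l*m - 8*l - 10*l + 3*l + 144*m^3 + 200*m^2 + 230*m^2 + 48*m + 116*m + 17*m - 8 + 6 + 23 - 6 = l*(-16*m^2 - 46*m - 15) + 144*m^3 + 430*m^2 + 181*m + 15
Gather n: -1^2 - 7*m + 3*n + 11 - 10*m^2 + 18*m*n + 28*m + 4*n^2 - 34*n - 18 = -10*m^2 + 21*m + 4*n^2 + n*(18*m - 31) - 8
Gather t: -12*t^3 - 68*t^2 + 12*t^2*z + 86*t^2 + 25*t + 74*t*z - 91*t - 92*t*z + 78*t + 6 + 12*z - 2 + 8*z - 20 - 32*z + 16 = -12*t^3 + t^2*(12*z + 18) + t*(12 - 18*z) - 12*z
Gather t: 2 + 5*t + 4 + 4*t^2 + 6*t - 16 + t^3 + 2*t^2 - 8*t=t^3 + 6*t^2 + 3*t - 10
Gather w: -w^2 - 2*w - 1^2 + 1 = -w^2 - 2*w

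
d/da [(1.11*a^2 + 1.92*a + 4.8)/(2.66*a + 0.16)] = (2.9526*a^2 + 0.3552*a - 12.4608)/(7.0756*a^2 + 0.8512*a + 0.0256)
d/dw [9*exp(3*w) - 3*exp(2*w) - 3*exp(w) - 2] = (27*exp(2*w) - 6*exp(w) - 3)*exp(w)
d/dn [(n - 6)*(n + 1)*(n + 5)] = 3*n^2 - 31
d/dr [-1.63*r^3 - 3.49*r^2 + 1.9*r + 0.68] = -4.89*r^2 - 6.98*r + 1.9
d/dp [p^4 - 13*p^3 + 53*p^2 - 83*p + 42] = 4*p^3 - 39*p^2 + 106*p - 83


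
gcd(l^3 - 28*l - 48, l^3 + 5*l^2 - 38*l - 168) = l^2 - 2*l - 24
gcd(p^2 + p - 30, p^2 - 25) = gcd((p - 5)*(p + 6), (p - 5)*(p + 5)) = p - 5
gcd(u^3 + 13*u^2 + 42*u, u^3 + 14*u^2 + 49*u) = u^2 + 7*u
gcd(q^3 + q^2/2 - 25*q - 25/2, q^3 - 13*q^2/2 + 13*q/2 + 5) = q^2 - 9*q/2 - 5/2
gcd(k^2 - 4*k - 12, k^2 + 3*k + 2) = k + 2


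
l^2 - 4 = (l - 2)*(l + 2)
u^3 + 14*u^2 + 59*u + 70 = (u + 2)*(u + 5)*(u + 7)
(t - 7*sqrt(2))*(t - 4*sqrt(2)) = t^2 - 11*sqrt(2)*t + 56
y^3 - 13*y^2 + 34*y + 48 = (y - 8)*(y - 6)*(y + 1)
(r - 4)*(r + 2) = r^2 - 2*r - 8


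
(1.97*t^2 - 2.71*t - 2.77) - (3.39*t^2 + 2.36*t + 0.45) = -1.42*t^2 - 5.07*t - 3.22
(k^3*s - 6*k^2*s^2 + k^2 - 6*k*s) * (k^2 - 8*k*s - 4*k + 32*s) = k^5*s - 14*k^4*s^2 - 4*k^4*s + k^4 + 48*k^3*s^3 + 56*k^3*s^2 - 14*k^3*s - 4*k^3 - 192*k^2*s^3 + 48*k^2*s^2 + 56*k^2*s - 192*k*s^2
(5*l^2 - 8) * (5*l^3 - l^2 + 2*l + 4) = 25*l^5 - 5*l^4 - 30*l^3 + 28*l^2 - 16*l - 32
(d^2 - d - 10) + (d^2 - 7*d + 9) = 2*d^2 - 8*d - 1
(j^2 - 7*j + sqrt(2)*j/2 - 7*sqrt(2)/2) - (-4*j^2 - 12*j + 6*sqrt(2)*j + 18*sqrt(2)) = 5*j^2 - 11*sqrt(2)*j/2 + 5*j - 43*sqrt(2)/2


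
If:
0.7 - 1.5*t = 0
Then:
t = 0.47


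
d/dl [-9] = 0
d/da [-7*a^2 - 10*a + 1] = -14*a - 10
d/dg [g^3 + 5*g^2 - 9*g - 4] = 3*g^2 + 10*g - 9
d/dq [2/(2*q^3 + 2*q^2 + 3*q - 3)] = 2*(-6*q^2 - 4*q - 3)/(2*q^3 + 2*q^2 + 3*q - 3)^2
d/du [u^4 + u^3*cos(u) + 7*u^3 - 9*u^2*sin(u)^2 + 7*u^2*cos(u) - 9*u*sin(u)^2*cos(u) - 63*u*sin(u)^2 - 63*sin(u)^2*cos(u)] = -u^3*sin(u) + 4*u^3 - 7*u^2*sin(u) - 9*u^2*sin(2*u) + 3*u^2*cos(u) + 21*u^2 + 9*u*sin(u)/4 - 63*u*sin(2*u) - 27*u*sin(3*u)/4 + 14*u*cos(u) + 9*u*cos(2*u) - 9*u + 63*sin(u)/4 - 189*sin(3*u)/4 - 9*cos(u)/4 + 63*cos(2*u)/2 + 9*cos(3*u)/4 - 63/2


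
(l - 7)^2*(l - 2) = l^3 - 16*l^2 + 77*l - 98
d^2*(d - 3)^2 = d^4 - 6*d^3 + 9*d^2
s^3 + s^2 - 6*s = s*(s - 2)*(s + 3)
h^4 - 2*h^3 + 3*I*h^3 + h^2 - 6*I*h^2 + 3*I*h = h*(h + 3*I)*(-I*h + I)*(I*h - I)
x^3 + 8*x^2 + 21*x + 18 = (x + 2)*(x + 3)^2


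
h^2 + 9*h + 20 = (h + 4)*(h + 5)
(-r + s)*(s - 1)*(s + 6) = -r*s^2 - 5*r*s + 6*r + s^3 + 5*s^2 - 6*s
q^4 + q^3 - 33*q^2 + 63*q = q*(q - 3)^2*(q + 7)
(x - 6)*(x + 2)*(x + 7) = x^3 + 3*x^2 - 40*x - 84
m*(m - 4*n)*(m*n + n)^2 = m^4*n^2 - 4*m^3*n^3 + 2*m^3*n^2 - 8*m^2*n^3 + m^2*n^2 - 4*m*n^3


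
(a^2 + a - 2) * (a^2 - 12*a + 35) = a^4 - 11*a^3 + 21*a^2 + 59*a - 70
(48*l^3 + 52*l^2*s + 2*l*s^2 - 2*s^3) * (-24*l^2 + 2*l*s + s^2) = -1152*l^5 - 1152*l^4*s + 104*l^3*s^2 + 104*l^2*s^3 - 2*l*s^4 - 2*s^5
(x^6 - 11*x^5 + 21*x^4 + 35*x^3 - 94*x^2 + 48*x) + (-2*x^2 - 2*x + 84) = x^6 - 11*x^5 + 21*x^4 + 35*x^3 - 96*x^2 + 46*x + 84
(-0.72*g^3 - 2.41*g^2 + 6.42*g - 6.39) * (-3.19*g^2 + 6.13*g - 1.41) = 2.2968*g^5 + 3.2743*g^4 - 34.2379*g^3 + 63.1368*g^2 - 48.2229*g + 9.0099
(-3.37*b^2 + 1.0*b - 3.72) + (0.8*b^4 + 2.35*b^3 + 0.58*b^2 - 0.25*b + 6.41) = 0.8*b^4 + 2.35*b^3 - 2.79*b^2 + 0.75*b + 2.69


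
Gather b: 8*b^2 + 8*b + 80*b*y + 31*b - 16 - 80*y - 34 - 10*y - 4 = 8*b^2 + b*(80*y + 39) - 90*y - 54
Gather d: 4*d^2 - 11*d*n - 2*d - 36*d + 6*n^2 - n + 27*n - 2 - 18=4*d^2 + d*(-11*n - 38) + 6*n^2 + 26*n - 20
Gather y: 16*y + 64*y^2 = 64*y^2 + 16*y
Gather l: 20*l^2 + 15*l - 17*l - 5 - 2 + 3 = 20*l^2 - 2*l - 4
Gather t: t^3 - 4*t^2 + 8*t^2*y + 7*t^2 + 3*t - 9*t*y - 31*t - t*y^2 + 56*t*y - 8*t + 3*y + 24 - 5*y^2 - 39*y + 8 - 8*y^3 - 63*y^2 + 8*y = t^3 + t^2*(8*y + 3) + t*(-y^2 + 47*y - 36) - 8*y^3 - 68*y^2 - 28*y + 32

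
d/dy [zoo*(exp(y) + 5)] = zoo*exp(y)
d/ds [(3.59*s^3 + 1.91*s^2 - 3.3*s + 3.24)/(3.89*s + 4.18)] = (27.9302*s^3 + 52.4485*s^2 + 15.9676*s - 26.3976)/(15.1321*s^2 + 32.5204*s + 17.4724)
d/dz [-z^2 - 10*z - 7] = -2*z - 10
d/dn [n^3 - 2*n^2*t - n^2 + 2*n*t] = 3*n^2 - 4*n*t - 2*n + 2*t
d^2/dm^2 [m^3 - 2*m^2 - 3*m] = 6*m - 4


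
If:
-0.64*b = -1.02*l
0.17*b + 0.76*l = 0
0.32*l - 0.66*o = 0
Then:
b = 0.00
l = 0.00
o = 0.00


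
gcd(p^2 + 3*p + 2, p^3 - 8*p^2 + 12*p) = 1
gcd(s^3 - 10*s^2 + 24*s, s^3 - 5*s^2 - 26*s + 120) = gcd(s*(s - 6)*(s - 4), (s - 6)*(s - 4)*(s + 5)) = s^2 - 10*s + 24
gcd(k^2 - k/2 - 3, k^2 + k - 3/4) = k + 3/2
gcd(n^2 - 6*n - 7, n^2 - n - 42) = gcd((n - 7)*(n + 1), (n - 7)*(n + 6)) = n - 7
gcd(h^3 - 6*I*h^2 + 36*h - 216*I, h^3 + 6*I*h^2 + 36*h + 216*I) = h^2 + 36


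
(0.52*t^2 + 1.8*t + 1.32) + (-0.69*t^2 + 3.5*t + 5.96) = -0.17*t^2 + 5.3*t + 7.28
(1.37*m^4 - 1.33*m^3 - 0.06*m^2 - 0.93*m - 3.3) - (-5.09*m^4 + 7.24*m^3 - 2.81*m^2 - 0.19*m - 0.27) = 6.46*m^4 - 8.57*m^3 + 2.75*m^2 - 0.74*m - 3.03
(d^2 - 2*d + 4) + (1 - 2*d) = d^2 - 4*d + 5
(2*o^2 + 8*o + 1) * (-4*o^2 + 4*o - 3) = -8*o^4 - 24*o^3 + 22*o^2 - 20*o - 3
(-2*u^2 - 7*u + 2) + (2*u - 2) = -2*u^2 - 5*u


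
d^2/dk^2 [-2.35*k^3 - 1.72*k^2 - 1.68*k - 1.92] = -14.1*k - 3.44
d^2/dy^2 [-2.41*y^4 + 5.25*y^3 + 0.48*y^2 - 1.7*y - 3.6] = -28.92*y^2 + 31.5*y + 0.96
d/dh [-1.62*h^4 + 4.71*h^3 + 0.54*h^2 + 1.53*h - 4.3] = -6.48*h^3 + 14.13*h^2 + 1.08*h + 1.53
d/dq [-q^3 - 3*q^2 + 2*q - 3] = -3*q^2 - 6*q + 2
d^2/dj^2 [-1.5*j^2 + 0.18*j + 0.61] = -3.00000000000000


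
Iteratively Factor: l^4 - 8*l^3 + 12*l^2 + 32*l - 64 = (l + 2)*(l^3 - 10*l^2 + 32*l - 32) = (l - 2)*(l + 2)*(l^2 - 8*l + 16) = (l - 4)*(l - 2)*(l + 2)*(l - 4)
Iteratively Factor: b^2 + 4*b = (b)*(b + 4)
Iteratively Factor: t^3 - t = (t + 1)*(t^2 - t) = (t - 1)*(t + 1)*(t)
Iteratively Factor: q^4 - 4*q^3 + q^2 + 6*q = (q - 2)*(q^3 - 2*q^2 - 3*q) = (q - 2)*(q + 1)*(q^2 - 3*q) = q*(q - 2)*(q + 1)*(q - 3)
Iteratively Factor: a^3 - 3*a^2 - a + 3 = (a - 1)*(a^2 - 2*a - 3) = (a - 3)*(a - 1)*(a + 1)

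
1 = 1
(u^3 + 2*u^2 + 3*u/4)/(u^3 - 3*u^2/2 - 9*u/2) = (u + 1/2)/(u - 3)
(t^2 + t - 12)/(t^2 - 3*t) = (t + 4)/t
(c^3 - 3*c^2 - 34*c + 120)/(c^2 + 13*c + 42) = (c^2 - 9*c + 20)/(c + 7)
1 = 1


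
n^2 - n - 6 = (n - 3)*(n + 2)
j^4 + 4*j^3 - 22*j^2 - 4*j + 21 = (j - 3)*(j - 1)*(j + 1)*(j + 7)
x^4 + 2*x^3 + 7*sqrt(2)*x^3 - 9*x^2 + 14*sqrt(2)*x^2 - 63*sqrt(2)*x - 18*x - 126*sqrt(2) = (x - 3)*(x + 2)*(x + 3)*(x + 7*sqrt(2))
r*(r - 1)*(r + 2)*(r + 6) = r^4 + 7*r^3 + 4*r^2 - 12*r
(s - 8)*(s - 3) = s^2 - 11*s + 24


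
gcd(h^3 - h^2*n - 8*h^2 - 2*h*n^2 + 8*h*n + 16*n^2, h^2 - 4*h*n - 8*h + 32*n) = h - 8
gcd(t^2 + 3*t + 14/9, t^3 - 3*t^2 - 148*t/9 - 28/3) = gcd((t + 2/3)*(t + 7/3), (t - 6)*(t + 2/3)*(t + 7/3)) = t^2 + 3*t + 14/9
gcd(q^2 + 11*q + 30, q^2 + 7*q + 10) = q + 5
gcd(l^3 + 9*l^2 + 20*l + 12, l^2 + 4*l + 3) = l + 1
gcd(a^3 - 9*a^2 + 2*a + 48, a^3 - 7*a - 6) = a^2 - a - 6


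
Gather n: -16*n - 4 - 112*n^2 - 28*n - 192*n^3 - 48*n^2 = -192*n^3 - 160*n^2 - 44*n - 4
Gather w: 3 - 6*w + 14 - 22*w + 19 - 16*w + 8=44 - 44*w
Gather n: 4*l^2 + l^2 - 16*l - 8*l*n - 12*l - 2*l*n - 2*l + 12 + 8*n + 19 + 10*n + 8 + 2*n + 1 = 5*l^2 - 30*l + n*(20 - 10*l) + 40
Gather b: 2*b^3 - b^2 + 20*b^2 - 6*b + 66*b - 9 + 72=2*b^3 + 19*b^2 + 60*b + 63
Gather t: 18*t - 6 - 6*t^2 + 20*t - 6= -6*t^2 + 38*t - 12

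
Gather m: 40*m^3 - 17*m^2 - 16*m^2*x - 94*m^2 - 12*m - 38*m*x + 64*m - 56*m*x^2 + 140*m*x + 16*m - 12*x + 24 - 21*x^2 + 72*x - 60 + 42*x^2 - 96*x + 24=40*m^3 + m^2*(-16*x - 111) + m*(-56*x^2 + 102*x + 68) + 21*x^2 - 36*x - 12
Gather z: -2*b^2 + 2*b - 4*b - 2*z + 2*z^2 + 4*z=-2*b^2 - 2*b + 2*z^2 + 2*z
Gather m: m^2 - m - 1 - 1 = m^2 - m - 2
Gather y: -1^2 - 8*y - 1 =-8*y - 2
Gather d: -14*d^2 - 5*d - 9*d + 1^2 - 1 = -14*d^2 - 14*d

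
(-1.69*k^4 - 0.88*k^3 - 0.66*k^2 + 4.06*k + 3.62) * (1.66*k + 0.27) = -2.8054*k^5 - 1.9171*k^4 - 1.3332*k^3 + 6.5614*k^2 + 7.1054*k + 0.9774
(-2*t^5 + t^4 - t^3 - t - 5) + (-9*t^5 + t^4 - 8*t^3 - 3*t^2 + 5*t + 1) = -11*t^5 + 2*t^4 - 9*t^3 - 3*t^2 + 4*t - 4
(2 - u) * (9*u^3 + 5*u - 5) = -9*u^4 + 18*u^3 - 5*u^2 + 15*u - 10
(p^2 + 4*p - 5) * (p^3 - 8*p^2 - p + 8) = p^5 - 4*p^4 - 38*p^3 + 44*p^2 + 37*p - 40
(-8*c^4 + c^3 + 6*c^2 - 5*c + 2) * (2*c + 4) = -16*c^5 - 30*c^4 + 16*c^3 + 14*c^2 - 16*c + 8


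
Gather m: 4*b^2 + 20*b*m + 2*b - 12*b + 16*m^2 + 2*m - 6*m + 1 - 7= 4*b^2 - 10*b + 16*m^2 + m*(20*b - 4) - 6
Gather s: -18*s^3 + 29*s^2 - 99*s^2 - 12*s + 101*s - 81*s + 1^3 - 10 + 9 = -18*s^3 - 70*s^2 + 8*s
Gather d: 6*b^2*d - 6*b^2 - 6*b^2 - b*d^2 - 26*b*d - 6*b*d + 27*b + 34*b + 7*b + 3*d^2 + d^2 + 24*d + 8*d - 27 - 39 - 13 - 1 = -12*b^2 + 68*b + d^2*(4 - b) + d*(6*b^2 - 32*b + 32) - 80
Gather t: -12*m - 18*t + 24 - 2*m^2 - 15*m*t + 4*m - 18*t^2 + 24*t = -2*m^2 - 8*m - 18*t^2 + t*(6 - 15*m) + 24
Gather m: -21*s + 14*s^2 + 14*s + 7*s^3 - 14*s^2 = 7*s^3 - 7*s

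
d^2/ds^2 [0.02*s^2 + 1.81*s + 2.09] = 0.0400000000000000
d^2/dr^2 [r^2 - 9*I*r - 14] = 2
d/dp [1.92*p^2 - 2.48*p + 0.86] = 3.84*p - 2.48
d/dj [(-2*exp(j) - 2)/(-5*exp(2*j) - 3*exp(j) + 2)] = -10*exp(j)/(25*exp(2*j) - 20*exp(j) + 4)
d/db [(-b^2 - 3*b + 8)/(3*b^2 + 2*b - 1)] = (7*b^2 - 46*b - 13)/(9*b^4 + 12*b^3 - 2*b^2 - 4*b + 1)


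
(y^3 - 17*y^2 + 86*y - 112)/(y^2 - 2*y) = y - 15 + 56/y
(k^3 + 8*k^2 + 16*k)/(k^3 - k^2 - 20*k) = (k + 4)/(k - 5)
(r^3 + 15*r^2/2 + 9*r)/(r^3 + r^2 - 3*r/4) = 2*(r + 6)/(2*r - 1)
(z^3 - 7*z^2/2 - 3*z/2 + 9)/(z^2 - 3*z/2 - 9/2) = z - 2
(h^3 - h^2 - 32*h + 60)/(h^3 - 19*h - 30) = (h^2 + 4*h - 12)/(h^2 + 5*h + 6)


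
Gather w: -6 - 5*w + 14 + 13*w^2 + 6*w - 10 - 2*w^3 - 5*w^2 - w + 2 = -2*w^3 + 8*w^2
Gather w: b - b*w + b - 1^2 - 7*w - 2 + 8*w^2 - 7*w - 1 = 2*b + 8*w^2 + w*(-b - 14) - 4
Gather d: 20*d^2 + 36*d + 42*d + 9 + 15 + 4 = 20*d^2 + 78*d + 28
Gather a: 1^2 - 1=0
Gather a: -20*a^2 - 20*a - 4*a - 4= -20*a^2 - 24*a - 4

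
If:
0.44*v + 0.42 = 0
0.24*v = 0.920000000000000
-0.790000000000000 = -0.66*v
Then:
No Solution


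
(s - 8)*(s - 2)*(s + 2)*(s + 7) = s^4 - s^3 - 60*s^2 + 4*s + 224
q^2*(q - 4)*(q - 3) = q^4 - 7*q^3 + 12*q^2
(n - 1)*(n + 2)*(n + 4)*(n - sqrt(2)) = n^4 - sqrt(2)*n^3 + 5*n^3 - 5*sqrt(2)*n^2 + 2*n^2 - 8*n - 2*sqrt(2)*n + 8*sqrt(2)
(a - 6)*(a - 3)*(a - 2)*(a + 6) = a^4 - 5*a^3 - 30*a^2 + 180*a - 216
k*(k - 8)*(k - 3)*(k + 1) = k^4 - 10*k^3 + 13*k^2 + 24*k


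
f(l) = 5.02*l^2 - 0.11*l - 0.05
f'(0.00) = -0.11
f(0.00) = -0.05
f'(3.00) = 30.01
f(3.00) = 44.80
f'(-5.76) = -57.94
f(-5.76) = 167.14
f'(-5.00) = -50.31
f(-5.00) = 126.00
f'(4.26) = 42.66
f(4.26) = 90.58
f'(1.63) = 16.26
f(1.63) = 13.11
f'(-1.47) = -14.87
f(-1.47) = 10.96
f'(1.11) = 11.03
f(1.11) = 6.01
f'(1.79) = 17.86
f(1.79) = 15.84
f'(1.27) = 12.64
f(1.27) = 7.91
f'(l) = 10.04*l - 0.11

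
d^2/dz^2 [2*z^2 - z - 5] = 4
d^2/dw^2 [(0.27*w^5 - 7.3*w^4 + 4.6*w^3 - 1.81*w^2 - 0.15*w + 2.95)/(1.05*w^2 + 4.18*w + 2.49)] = (1.78605*w^7 + 2.86398000000001*w^6 - 122.921154*w^5 - 795.4998*w^4 - 1029.94711*w^3 - 207.95472*w^2 + 251.16111*w + 68.339708)/(1.157625*w^6 + 13.82535*w^5 + 63.273735*w^4 + 138.606292*w^3 + 150.049143*w^2 + 77.749254*w + 15.438249)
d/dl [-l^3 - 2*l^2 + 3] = l*(-3*l - 4)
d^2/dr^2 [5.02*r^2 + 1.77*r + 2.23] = 10.0400000000000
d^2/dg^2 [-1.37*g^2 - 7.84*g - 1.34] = -2.74000000000000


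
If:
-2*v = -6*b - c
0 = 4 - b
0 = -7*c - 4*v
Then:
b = 4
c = -16/3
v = 28/3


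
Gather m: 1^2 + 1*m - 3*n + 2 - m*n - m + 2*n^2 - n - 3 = -m*n + 2*n^2 - 4*n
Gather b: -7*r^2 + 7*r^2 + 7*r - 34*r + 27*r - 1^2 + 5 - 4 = 0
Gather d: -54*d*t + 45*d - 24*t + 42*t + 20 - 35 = d*(45 - 54*t) + 18*t - 15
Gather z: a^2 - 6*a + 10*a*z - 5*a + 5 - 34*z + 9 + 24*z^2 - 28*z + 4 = a^2 - 11*a + 24*z^2 + z*(10*a - 62) + 18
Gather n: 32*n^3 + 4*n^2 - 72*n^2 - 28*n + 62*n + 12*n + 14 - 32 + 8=32*n^3 - 68*n^2 + 46*n - 10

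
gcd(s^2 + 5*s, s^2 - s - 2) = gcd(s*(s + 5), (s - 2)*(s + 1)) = 1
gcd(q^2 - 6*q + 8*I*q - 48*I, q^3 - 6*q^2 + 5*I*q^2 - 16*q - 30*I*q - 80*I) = 1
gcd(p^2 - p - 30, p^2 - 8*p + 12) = p - 6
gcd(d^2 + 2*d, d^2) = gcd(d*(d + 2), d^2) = d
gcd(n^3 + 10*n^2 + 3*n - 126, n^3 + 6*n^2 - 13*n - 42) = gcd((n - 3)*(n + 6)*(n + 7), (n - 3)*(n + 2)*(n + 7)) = n^2 + 4*n - 21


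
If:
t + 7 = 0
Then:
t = -7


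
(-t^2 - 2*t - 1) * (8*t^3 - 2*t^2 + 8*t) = -8*t^5 - 14*t^4 - 12*t^3 - 14*t^2 - 8*t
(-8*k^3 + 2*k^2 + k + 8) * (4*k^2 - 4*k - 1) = -32*k^5 + 40*k^4 + 4*k^3 + 26*k^2 - 33*k - 8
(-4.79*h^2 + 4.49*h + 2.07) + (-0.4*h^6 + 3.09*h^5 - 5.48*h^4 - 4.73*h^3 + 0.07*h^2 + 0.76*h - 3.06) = -0.4*h^6 + 3.09*h^5 - 5.48*h^4 - 4.73*h^3 - 4.72*h^2 + 5.25*h - 0.99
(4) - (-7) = 11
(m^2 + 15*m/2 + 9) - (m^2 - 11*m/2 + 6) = 13*m + 3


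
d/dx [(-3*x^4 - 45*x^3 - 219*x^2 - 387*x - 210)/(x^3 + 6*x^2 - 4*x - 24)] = 3*(-x^4 - 8*x^3 + 31*x^2 + 382*x + 704)/(x^4 + 8*x^3 - 8*x^2 - 96*x + 144)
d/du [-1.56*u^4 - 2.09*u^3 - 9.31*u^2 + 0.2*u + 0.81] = -6.24*u^3 - 6.27*u^2 - 18.62*u + 0.2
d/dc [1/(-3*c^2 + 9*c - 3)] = (2*c - 3)/(3*(c^2 - 3*c + 1)^2)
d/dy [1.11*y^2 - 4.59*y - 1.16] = 2.22*y - 4.59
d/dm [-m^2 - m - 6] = -2*m - 1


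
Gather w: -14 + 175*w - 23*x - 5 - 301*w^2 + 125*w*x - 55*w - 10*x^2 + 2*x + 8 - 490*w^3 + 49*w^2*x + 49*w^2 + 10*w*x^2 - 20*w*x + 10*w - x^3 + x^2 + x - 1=-490*w^3 + w^2*(49*x - 252) + w*(10*x^2 + 105*x + 130) - x^3 - 9*x^2 - 20*x - 12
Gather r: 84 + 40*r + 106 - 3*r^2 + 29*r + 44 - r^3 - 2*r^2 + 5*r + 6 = -r^3 - 5*r^2 + 74*r + 240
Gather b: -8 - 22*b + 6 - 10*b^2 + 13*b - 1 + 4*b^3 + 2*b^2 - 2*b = 4*b^3 - 8*b^2 - 11*b - 3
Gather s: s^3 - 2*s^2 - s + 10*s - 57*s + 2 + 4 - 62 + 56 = s^3 - 2*s^2 - 48*s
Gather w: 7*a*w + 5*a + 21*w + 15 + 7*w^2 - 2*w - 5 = 5*a + 7*w^2 + w*(7*a + 19) + 10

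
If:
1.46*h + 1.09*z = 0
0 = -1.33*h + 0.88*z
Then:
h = 0.00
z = 0.00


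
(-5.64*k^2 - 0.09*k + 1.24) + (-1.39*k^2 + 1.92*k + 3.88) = -7.03*k^2 + 1.83*k + 5.12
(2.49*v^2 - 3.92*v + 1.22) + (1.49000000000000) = 2.49*v^2 - 3.92*v + 2.71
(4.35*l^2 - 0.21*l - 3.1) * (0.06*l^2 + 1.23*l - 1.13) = 0.261*l^4 + 5.3379*l^3 - 5.3598*l^2 - 3.5757*l + 3.503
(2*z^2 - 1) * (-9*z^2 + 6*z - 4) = -18*z^4 + 12*z^3 + z^2 - 6*z + 4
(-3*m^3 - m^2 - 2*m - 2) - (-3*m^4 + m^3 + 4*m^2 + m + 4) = 3*m^4 - 4*m^3 - 5*m^2 - 3*m - 6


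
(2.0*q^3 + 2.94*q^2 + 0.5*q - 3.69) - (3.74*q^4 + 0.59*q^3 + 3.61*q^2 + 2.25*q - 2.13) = -3.74*q^4 + 1.41*q^3 - 0.67*q^2 - 1.75*q - 1.56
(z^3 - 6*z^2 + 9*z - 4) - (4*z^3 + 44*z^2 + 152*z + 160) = -3*z^3 - 50*z^2 - 143*z - 164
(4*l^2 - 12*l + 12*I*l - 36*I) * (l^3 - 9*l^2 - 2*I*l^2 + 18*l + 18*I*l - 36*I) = 4*l^5 - 48*l^4 + 4*I*l^4 + 204*l^3 - 48*I*l^3 - 504*l^2 + 180*I*l^2 + 1080*l - 216*I*l - 1296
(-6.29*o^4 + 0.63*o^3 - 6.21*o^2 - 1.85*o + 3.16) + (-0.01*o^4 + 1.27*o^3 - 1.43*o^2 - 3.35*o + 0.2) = -6.3*o^4 + 1.9*o^3 - 7.64*o^2 - 5.2*o + 3.36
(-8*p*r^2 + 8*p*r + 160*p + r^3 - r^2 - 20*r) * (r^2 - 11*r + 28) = -8*p*r^4 + 96*p*r^3 - 152*p*r^2 - 1536*p*r + 4480*p + r^5 - 12*r^4 + 19*r^3 + 192*r^2 - 560*r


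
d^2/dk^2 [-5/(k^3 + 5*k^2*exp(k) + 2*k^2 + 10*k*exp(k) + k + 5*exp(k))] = 5*((5*k^2*exp(k) + 30*k*exp(k) + 6*k + 35*exp(k) + 4)*(k^3 + 5*k^2*exp(k) + 2*k^2 + 10*k*exp(k) + k + 5*exp(k)) - 2*(5*k^2*exp(k) + 3*k^2 + 20*k*exp(k) + 4*k + 15*exp(k) + 1)^2)/(k^3 + 5*k^2*exp(k) + 2*k^2 + 10*k*exp(k) + k + 5*exp(k))^3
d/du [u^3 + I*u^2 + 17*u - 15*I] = 3*u^2 + 2*I*u + 17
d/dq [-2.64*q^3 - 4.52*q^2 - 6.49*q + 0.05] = -7.92*q^2 - 9.04*q - 6.49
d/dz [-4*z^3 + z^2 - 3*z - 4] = -12*z^2 + 2*z - 3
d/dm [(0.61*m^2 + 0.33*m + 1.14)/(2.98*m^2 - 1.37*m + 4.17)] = (-1.8191*m^2 - 1.707*m + 2.9379)/(8.8804*m^4 - 8.1652*m^3 + 26.7301*m^2 - 11.4258*m + 17.3889)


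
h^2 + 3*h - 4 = (h - 1)*(h + 4)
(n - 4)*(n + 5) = n^2 + n - 20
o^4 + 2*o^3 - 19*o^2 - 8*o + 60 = (o - 3)*(o - 2)*(o + 2)*(o + 5)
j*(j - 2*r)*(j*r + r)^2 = j^4*r^2 - 2*j^3*r^3 + 2*j^3*r^2 - 4*j^2*r^3 + j^2*r^2 - 2*j*r^3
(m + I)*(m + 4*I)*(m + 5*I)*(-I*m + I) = -I*m^4 + 10*m^3 + I*m^3 - 10*m^2 + 29*I*m^2 - 20*m - 29*I*m + 20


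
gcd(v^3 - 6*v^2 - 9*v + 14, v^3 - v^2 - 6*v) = v + 2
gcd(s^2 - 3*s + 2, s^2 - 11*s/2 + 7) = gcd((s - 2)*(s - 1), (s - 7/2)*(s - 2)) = s - 2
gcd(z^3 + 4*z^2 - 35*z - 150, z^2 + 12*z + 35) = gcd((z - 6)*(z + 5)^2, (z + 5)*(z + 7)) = z + 5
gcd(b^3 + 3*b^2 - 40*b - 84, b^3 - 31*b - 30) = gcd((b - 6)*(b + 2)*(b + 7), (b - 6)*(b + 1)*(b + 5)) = b - 6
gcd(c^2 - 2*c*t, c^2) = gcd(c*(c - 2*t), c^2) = c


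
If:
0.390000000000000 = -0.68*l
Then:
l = -0.57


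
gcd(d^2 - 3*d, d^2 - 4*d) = d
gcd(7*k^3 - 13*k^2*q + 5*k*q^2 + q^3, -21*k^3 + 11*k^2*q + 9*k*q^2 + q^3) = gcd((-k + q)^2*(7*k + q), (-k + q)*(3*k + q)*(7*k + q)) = -7*k^2 + 6*k*q + q^2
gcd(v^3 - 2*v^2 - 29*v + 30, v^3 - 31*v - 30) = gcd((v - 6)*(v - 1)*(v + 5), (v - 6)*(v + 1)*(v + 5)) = v^2 - v - 30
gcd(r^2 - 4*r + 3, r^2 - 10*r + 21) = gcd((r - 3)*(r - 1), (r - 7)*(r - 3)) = r - 3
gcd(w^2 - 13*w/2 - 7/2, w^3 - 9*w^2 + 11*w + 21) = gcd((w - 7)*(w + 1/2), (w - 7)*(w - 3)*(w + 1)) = w - 7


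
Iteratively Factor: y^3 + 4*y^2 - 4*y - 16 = (y + 4)*(y^2 - 4) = (y - 2)*(y + 4)*(y + 2)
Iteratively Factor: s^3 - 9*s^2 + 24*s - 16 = (s - 1)*(s^2 - 8*s + 16) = (s - 4)*(s - 1)*(s - 4)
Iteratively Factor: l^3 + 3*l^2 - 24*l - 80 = (l + 4)*(l^2 - l - 20) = (l + 4)^2*(l - 5)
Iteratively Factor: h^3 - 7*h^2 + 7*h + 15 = (h - 3)*(h^2 - 4*h - 5) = (h - 5)*(h - 3)*(h + 1)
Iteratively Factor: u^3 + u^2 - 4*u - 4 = (u + 1)*(u^2 - 4) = (u - 2)*(u + 1)*(u + 2)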